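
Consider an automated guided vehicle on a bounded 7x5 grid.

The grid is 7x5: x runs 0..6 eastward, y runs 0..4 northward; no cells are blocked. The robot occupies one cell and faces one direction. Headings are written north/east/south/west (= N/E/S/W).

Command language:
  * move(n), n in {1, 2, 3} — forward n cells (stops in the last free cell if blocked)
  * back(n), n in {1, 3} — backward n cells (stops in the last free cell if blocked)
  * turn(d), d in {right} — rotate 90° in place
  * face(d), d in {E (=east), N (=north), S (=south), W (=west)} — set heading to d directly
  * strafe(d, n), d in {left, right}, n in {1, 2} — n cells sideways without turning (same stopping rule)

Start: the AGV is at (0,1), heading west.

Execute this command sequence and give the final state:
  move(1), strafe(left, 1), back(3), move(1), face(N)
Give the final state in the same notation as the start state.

at (2,0), heading north

from: at (0,1), heading west
1. move(1) → at (0,1), heading west
2. strafe(left, 1) → at (0,0), heading west
3. back(3) → at (3,0), heading west
4. move(1) → at (2,0), heading west
5. face(N) → at (2,0), heading north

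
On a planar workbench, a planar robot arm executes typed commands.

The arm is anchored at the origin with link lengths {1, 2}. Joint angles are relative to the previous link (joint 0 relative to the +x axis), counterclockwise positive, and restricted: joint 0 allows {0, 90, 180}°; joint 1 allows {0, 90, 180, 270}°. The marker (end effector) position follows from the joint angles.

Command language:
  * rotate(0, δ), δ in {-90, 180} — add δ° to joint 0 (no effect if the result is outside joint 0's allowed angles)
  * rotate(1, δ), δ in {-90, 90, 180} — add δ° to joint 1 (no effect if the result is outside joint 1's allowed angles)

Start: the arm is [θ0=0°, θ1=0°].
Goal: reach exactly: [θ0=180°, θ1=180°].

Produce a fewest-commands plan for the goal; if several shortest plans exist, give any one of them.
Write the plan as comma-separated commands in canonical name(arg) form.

rotate(0, 180), rotate(1, 180)

start: [θ0=0°, θ1=0°]
1. rotate(0, 180) → [θ0=180°, θ1=0°]
2. rotate(1, 180) → [θ0=180°, θ1=180°]
nothing shorter than 2 reaches the goal.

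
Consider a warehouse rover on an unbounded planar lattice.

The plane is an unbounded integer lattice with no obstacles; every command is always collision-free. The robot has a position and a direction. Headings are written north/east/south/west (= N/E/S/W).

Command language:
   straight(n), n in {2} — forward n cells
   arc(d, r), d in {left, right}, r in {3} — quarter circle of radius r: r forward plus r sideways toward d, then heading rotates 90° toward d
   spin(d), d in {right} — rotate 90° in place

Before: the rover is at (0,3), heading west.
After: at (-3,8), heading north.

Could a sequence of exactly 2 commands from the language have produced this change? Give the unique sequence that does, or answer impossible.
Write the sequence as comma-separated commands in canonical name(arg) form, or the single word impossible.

arc(right, 3), straight(2)

key: order matters: swapping arc(right, 3) and straight(2) lands elsewhere
from: at (0,3), heading west
t=1 arc(right, 3) ⇒ at (-3,6), heading north
t=2 straight(2) ⇒ at (-3,8), heading north
no other 2-command option fits: unique.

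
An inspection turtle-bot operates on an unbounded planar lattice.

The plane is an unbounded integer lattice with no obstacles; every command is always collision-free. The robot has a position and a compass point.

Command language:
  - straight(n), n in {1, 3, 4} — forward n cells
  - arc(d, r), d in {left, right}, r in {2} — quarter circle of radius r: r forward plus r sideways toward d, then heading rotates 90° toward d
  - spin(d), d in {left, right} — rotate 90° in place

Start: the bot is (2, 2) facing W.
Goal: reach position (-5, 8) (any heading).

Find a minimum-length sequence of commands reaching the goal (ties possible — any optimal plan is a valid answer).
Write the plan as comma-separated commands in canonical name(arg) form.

begin: (2, 2) facing W
t=1 straight(1) ⇒ (1, 2) facing W
t=2 arc(right, 2) ⇒ (-1, 4) facing N
t=3 arc(left, 2) ⇒ (-3, 6) facing W
t=4 arc(right, 2) ⇒ (-5, 8) facing N
minimal: 4 command(s), checked below 4.

straight(1), arc(right, 2), arc(left, 2), arc(right, 2)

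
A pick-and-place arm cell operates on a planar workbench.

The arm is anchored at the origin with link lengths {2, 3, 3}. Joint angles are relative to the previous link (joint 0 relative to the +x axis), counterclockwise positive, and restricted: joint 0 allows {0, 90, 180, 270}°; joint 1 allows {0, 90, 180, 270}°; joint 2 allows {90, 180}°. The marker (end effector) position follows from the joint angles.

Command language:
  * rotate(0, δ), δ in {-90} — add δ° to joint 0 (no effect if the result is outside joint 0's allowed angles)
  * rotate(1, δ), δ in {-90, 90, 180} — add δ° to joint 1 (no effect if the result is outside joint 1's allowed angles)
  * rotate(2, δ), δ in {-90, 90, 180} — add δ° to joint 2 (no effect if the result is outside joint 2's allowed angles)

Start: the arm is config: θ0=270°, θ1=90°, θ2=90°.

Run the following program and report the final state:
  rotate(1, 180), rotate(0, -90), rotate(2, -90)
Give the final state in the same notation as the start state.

config: θ0=180°, θ1=270°, θ2=90°

from: config: θ0=270°, θ1=90°, θ2=90°
1. rotate(1, 180) → config: θ0=270°, θ1=270°, θ2=90°
2. rotate(0, -90) → config: θ0=180°, θ1=270°, θ2=90°
3. rotate(2, -90) → config: θ0=180°, θ1=270°, θ2=90°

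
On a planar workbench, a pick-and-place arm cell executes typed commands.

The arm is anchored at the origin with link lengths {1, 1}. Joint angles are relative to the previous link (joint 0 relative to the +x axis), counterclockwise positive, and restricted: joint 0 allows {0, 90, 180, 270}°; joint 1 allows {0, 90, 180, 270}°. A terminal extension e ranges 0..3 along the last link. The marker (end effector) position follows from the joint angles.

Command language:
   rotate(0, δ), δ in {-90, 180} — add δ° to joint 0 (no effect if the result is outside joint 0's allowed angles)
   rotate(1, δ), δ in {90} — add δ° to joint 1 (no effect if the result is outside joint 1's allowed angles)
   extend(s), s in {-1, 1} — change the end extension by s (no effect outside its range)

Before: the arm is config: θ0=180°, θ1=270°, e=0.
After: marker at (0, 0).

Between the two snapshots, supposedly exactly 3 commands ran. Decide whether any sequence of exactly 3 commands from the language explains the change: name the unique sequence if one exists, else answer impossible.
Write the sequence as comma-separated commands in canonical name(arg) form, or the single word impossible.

rotate(1, 90), rotate(1, 90), rotate(1, 90)

t0: config: θ0=180°, θ1=270°, e=0
t=1 rotate(1, 90) ⇒ config: θ0=180°, θ1=0°, e=0
t=2 rotate(1, 90) ⇒ config: θ0=180°, θ1=90°, e=0
t=3 rotate(1, 90) ⇒ config: θ0=180°, θ1=180°, e=0
no rival 3-sequence matches.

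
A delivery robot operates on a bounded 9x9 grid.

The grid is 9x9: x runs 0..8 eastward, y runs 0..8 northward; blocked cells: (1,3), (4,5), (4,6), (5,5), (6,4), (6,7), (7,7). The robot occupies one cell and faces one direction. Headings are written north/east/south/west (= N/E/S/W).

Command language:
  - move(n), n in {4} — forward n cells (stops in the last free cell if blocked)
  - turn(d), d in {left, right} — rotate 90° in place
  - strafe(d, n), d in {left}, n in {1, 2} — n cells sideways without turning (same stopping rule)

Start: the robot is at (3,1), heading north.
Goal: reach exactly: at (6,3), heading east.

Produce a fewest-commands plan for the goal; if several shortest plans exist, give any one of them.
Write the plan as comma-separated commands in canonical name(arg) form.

strafe(left, 1), turn(right), move(4), strafe(left, 2)

from: at (3,1), heading north
[1] after strafe(left, 1): at (2,1), heading north
[2] after turn(right): at (2,1), heading east
[3] after move(4): at (6,1), heading east
[4] after strafe(left, 2): at (6,3), heading east
no 3-step plan works, so 4 is optimal.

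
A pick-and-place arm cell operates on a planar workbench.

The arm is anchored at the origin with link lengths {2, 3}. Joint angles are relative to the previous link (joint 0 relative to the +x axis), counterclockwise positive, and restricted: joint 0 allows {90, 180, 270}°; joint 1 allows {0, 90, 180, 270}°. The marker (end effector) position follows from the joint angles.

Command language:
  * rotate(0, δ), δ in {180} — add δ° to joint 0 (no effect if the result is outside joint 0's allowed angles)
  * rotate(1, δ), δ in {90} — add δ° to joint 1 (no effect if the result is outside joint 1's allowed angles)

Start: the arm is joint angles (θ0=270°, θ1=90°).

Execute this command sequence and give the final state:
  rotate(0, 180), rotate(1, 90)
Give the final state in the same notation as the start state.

joint angles (θ0=90°, θ1=180°)

begin: joint angles (θ0=270°, θ1=90°)
t=1 rotate(0, 180) ⇒ joint angles (θ0=90°, θ1=90°)
t=2 rotate(1, 90) ⇒ joint angles (θ0=90°, θ1=180°)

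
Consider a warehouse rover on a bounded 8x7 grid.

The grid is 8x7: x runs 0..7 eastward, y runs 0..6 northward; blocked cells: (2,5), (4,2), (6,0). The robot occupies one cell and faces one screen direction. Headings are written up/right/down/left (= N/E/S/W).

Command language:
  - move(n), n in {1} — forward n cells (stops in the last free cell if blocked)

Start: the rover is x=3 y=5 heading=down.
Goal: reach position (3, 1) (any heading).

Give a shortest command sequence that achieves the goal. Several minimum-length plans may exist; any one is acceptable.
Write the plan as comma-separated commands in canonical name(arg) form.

move(1), move(1), move(1), move(1)

from: x=3 y=5 heading=down
t=1 move(1) ⇒ x=3 y=4 heading=down
t=2 move(1) ⇒ x=3 y=3 heading=down
t=3 move(1) ⇒ x=3 y=2 heading=down
t=4 move(1) ⇒ x=3 y=1 heading=down
shorter routes all fall short; 4 is best.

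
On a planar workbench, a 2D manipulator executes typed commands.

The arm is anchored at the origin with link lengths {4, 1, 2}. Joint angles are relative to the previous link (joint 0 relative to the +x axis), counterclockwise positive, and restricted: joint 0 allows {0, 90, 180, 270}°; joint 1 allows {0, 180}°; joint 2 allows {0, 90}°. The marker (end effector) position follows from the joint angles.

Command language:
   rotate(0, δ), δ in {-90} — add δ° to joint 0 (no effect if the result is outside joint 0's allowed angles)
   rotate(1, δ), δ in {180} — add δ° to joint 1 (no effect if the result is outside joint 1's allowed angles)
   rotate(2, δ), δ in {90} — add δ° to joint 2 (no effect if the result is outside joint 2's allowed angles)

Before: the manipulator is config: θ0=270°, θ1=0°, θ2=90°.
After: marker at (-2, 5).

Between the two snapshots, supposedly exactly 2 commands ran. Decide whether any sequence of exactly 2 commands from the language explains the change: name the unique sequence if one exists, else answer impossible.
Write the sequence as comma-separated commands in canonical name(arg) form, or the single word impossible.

rotate(0, -90), rotate(0, -90)

t0: config: θ0=270°, θ1=0°, θ2=90°
step 1 (rotate(0, -90)): config: θ0=180°, θ1=0°, θ2=90°
step 2 (rotate(0, -90)): config: θ0=90°, θ1=0°, θ2=90°
uniquely the one of 9 2-step routes that fits.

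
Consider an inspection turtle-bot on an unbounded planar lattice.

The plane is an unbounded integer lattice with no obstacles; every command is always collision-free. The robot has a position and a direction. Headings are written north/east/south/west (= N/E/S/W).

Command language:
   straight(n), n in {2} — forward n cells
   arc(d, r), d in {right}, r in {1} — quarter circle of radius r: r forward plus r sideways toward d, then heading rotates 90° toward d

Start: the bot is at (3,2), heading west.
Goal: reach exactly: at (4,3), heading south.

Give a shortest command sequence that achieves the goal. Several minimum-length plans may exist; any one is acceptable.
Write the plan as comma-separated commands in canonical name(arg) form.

arc(right, 1), arc(right, 1), arc(right, 1)

from: at (3,2), heading west
[1] after arc(right, 1): at (2,3), heading north
[2] after arc(right, 1): at (3,4), heading east
[3] after arc(right, 1): at (4,3), heading south
minimal: 3 command(s), checked below 3.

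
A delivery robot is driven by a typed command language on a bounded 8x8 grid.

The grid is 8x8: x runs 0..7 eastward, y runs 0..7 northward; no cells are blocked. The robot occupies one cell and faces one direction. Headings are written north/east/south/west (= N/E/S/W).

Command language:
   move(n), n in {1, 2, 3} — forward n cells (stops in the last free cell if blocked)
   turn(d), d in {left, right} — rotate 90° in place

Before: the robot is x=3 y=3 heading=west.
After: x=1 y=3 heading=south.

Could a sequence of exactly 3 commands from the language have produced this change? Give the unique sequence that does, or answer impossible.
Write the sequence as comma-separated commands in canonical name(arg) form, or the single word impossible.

key: running turn(left) before move(1) would end elsewhere — order is forced
begin: x=3 y=3 heading=west
1. move(1) → x=2 y=3 heading=west
2. move(1) → x=1 y=3 heading=west
3. turn(left) → x=1 y=3 heading=south
no other 3-command option fits: unique.

move(1), move(1), turn(left)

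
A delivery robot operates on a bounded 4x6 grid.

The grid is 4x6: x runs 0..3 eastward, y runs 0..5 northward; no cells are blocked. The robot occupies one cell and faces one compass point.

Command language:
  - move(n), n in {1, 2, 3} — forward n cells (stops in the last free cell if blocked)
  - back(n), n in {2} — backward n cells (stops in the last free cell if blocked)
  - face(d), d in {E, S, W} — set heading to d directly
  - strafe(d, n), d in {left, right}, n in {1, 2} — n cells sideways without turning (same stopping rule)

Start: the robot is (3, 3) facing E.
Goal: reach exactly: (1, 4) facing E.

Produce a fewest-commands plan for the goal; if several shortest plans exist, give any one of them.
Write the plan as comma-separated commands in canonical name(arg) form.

from: (3, 3) facing E
step 1 (strafe(left, 1)): (3, 4) facing E
step 2 (back(2)): (1, 4) facing E
minimal: 2 command(s), checked below 2.

strafe(left, 1), back(2)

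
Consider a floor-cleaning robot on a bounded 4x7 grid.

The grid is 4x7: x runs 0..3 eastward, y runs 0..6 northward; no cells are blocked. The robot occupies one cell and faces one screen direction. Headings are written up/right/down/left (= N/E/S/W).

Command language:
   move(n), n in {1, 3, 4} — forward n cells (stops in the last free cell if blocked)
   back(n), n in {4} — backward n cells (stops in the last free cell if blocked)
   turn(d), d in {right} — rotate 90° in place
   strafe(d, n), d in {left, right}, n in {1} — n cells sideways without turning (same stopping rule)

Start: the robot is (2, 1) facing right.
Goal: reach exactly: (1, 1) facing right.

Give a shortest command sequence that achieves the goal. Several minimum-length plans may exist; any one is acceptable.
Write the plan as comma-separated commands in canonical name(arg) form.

initial: (2, 1) facing right
1. back(4) → (0, 1) facing right
2. move(1) → (1, 1) facing right
shorter routes all fall short; 2 is best.

back(4), move(1)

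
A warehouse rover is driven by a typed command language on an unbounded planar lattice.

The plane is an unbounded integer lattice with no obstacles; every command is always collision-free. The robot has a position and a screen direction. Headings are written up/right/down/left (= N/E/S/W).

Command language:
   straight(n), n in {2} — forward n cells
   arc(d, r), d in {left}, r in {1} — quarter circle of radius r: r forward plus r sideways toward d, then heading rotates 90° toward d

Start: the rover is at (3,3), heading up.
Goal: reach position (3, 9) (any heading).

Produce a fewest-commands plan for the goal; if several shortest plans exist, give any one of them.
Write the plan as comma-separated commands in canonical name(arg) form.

initial: at (3,3), heading up
step 1 (straight(2)): at (3,5), heading up
step 2 (straight(2)): at (3,7), heading up
step 3 (straight(2)): at (3,9), heading up
shorter routes all fall short; 3 is best.

straight(2), straight(2), straight(2)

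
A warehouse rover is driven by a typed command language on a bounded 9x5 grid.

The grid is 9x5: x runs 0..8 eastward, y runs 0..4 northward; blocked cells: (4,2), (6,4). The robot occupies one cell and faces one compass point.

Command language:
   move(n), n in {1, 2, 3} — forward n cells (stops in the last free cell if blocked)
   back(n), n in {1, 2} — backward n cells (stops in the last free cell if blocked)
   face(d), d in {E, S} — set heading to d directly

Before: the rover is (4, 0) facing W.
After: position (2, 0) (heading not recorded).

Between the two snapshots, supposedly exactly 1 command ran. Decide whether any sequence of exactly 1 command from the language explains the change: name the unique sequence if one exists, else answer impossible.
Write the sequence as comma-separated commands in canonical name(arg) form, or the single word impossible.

move(2)

t0: (4, 0) facing W
t=1 move(2) ⇒ (2, 0) facing W
no rival 1-sequence matches.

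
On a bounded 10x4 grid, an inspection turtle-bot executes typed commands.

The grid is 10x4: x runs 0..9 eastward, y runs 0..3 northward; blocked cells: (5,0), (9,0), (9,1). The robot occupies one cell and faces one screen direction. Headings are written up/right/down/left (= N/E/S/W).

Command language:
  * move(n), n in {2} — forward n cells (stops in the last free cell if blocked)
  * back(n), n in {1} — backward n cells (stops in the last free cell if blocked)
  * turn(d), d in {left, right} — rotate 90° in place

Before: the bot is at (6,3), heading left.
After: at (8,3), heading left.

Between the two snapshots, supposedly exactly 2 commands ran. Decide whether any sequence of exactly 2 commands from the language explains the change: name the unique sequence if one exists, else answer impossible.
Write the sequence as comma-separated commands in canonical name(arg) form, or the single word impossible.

back(1), back(1)

key: still facing W at the end — nothing in the sequence rotates
start: at (6,3), heading left
1. back(1) → at (7,3), heading left
2. back(1) → at (8,3), heading left
all 16 alternatives checked — unique.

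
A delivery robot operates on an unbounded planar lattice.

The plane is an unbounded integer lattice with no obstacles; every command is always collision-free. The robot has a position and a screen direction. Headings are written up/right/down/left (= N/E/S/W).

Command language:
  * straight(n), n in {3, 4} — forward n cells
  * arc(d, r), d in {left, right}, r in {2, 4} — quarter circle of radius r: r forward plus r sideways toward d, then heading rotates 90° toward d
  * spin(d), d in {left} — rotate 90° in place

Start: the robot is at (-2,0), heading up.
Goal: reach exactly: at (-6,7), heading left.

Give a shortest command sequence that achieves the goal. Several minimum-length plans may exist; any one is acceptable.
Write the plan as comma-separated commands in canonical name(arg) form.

straight(3), arc(left, 4)

t0: at (-2,0), heading up
t=1 straight(3) ⇒ at (-2,3), heading up
t=2 arc(left, 4) ⇒ at (-6,7), heading left
minimal: 2 command(s), checked below 2.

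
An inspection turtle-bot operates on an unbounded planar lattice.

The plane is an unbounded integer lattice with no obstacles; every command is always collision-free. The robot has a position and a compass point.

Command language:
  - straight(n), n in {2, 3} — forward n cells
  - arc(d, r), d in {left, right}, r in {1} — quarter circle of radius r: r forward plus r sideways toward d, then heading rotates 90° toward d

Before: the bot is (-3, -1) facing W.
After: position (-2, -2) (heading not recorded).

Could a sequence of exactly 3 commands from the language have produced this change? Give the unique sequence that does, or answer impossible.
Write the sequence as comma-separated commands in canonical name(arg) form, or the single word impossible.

t0: (-3, -1) facing W
[1] after arc(left, 1): (-4, -2) facing S
[2] after arc(left, 1): (-3, -3) facing E
[3] after arc(left, 1): (-2, -2) facing N
no other 3-command option fits: unique.

arc(left, 1), arc(left, 1), arc(left, 1)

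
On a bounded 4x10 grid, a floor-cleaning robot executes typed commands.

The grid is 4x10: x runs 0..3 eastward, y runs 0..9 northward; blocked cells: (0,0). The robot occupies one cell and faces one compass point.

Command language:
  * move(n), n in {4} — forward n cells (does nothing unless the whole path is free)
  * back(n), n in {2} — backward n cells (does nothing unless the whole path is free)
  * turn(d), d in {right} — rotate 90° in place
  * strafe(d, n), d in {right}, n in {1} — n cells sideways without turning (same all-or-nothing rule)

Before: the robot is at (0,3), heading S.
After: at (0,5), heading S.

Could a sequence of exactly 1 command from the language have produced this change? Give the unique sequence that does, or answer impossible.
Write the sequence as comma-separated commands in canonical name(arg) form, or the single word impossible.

key: still facing S — the one step turns nothing
from: at (0,3), heading S
[1] after back(2): at (0,5), heading S
no rival 1-sequence matches.

back(2)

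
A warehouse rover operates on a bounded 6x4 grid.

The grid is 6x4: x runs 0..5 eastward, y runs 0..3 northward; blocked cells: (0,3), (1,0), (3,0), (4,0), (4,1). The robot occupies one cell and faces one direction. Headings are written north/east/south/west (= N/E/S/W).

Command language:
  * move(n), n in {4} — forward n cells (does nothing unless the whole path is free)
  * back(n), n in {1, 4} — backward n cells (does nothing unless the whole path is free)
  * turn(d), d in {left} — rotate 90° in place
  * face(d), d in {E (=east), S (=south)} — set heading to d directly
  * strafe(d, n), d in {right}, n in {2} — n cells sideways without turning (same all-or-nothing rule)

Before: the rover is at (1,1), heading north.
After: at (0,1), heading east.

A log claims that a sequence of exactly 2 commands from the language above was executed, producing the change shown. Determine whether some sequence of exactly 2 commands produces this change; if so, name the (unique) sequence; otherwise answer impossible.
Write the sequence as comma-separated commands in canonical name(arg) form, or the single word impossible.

key: order matters: swapping face(E) and back(1) lands elsewhere
begin: at (1,1), heading north
step 1 (face(E)): at (1,1), heading east
step 2 (back(1)): at (0,1), heading east
uniquely the one of 49 2-step routes that fits.

face(E), back(1)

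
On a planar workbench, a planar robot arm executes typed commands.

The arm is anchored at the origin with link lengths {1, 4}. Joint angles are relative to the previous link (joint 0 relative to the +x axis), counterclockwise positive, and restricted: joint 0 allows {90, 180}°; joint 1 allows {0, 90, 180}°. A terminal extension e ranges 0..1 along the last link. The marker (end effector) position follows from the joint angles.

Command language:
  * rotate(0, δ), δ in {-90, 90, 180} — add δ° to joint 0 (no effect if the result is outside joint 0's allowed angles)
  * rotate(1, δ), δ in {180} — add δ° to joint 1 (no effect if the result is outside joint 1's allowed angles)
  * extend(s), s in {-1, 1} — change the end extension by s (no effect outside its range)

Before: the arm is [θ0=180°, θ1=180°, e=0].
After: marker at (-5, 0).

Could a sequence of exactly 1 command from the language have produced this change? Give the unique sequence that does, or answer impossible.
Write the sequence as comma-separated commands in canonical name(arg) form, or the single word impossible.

start: [θ0=180°, θ1=180°, e=0]
step 1 (rotate(1, 180)): [θ0=180°, θ1=0°, e=0]
all 6 alternatives checked — unique.

rotate(1, 180)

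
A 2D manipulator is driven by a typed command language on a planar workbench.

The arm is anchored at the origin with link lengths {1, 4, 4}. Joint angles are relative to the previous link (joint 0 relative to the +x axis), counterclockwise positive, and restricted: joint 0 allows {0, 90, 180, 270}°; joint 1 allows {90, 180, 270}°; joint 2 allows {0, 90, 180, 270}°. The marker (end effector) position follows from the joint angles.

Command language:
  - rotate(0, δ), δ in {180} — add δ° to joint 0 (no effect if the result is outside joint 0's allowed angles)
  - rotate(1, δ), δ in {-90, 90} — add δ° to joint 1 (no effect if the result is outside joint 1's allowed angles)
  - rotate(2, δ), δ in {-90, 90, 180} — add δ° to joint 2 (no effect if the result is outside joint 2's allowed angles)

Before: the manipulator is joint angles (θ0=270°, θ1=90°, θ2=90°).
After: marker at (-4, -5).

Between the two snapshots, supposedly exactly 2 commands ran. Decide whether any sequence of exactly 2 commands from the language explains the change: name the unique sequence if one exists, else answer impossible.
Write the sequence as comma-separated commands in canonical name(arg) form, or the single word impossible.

t0: joint angles (θ0=270°, θ1=90°, θ2=90°)
t=1 rotate(1, 90) ⇒ joint angles (θ0=270°, θ1=180°, θ2=90°)
t=2 rotate(1, 90) ⇒ joint angles (θ0=270°, θ1=270°, θ2=90°)
no other 2-command option fits: unique.

rotate(1, 90), rotate(1, 90)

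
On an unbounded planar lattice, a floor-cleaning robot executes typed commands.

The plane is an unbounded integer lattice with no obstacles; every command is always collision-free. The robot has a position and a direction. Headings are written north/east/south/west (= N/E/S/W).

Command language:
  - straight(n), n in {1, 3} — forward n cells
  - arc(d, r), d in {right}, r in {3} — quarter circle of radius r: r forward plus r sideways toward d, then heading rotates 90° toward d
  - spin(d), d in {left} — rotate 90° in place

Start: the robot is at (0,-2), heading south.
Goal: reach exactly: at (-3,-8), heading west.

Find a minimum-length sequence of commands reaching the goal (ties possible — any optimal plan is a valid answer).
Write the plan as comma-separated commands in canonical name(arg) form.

straight(3), arc(right, 3)

t0: at (0,-2), heading south
step 1 (straight(3)): at (0,-5), heading south
step 2 (arc(right, 3)): at (-3,-8), heading west
shorter routes all fall short; 2 is best.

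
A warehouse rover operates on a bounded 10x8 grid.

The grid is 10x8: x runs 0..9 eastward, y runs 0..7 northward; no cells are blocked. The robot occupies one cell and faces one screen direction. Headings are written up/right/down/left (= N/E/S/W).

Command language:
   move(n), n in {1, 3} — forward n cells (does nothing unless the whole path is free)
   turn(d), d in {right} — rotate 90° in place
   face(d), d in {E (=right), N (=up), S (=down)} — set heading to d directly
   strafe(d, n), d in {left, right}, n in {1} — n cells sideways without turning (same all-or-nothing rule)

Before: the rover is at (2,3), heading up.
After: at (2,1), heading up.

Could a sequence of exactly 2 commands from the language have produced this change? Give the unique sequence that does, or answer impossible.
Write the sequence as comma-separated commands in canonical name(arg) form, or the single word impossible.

impossible

no 2-step route produces this change.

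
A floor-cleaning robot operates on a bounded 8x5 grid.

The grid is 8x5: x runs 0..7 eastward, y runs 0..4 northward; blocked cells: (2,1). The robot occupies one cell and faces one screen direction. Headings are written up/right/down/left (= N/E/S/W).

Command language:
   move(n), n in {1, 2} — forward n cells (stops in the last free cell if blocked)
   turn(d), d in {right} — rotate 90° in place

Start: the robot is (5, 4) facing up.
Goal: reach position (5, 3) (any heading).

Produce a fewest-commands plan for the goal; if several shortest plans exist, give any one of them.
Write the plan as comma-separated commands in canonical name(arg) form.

turn(right), turn(right), move(1)

begin: (5, 4) facing up
step 1 (turn(right)): (5, 4) facing right
step 2 (turn(right)): (5, 4) facing down
step 3 (move(1)): (5, 3) facing down
no 2-step plan works, so 3 is optimal.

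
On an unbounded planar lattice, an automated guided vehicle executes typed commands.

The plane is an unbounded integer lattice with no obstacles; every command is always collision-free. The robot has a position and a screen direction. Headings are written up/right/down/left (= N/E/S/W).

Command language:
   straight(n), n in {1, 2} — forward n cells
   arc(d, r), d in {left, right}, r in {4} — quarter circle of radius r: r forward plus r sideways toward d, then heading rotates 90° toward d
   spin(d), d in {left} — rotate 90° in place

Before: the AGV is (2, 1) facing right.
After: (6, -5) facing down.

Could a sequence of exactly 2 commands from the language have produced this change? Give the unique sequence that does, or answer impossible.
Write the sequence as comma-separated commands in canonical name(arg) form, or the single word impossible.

arc(right, 4), straight(2)

key: cell and facing (now S) both changed — the 2 commands mix motion and turning
t0: (2, 1) facing right
[1] after arc(right, 4): (6, -3) facing down
[2] after straight(2): (6, -5) facing down
uniquely the one of 25 2-step routes that fits.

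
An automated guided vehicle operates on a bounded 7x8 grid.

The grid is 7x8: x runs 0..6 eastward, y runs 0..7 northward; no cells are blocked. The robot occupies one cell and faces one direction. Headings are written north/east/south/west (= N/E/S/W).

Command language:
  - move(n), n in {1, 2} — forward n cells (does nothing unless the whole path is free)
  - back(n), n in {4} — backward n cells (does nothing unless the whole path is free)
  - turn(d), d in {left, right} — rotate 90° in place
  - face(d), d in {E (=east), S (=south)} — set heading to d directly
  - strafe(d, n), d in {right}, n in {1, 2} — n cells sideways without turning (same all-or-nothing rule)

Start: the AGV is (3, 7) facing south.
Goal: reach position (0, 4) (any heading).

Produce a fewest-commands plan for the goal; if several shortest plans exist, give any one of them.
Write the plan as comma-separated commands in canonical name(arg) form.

initial: (3, 7) facing south
t=1 move(2) ⇒ (3, 5) facing south
t=2 move(1) ⇒ (3, 4) facing south
t=3 strafe(right, 2) ⇒ (1, 4) facing south
t=4 strafe(right, 1) ⇒ (0, 4) facing south
no 3-step plan works, so 4 is optimal.

move(2), move(1), strafe(right, 2), strafe(right, 1)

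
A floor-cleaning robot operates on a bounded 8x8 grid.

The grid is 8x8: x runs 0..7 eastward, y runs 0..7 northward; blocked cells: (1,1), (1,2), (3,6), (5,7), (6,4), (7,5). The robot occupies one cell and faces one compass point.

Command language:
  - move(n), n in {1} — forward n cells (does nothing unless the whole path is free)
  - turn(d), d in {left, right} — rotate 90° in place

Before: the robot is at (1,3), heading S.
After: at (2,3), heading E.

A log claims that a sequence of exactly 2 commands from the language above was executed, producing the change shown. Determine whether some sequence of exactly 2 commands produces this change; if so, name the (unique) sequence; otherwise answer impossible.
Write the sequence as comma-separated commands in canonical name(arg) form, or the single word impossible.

turn(left), move(1)

key: running move(1) before turn(left) would end elsewhere — order is forced
from: at (1,3), heading S
step 1 (turn(left)): at (1,3), heading E
step 2 (move(1)): at (2,3), heading E
no other 2-command option fits: unique.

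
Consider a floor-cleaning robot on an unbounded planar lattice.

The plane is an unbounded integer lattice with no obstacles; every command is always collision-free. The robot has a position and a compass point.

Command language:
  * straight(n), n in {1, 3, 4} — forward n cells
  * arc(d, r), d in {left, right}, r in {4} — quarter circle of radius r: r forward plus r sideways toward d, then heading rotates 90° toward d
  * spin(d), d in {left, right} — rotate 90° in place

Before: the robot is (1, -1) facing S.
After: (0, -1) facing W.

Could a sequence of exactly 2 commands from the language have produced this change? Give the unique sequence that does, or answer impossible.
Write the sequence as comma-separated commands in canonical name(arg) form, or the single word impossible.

spin(right), straight(1)

key: running straight(1) before spin(right) would end elsewhere — order is forced
start: (1, -1) facing S
step 1 (spin(right)): (1, -1) facing W
step 2 (straight(1)): (0, -1) facing W
uniquely the one of 49 2-step routes that fits.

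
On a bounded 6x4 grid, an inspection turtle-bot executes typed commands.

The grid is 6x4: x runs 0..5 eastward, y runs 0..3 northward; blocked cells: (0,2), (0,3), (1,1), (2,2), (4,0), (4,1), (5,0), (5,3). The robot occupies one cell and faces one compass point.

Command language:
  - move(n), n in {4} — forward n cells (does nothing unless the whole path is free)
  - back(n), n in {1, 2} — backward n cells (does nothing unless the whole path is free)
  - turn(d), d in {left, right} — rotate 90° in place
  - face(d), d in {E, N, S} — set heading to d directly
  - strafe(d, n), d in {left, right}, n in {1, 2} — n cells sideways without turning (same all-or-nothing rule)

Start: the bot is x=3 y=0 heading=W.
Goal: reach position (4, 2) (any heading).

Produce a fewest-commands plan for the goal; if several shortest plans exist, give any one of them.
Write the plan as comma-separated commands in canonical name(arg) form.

strafe(right, 2), back(1)

from: x=3 y=0 heading=W
step 1 (strafe(right, 2)): x=3 y=2 heading=W
step 2 (back(1)): x=4 y=2 heading=W
minimal: 2 command(s), checked below 2.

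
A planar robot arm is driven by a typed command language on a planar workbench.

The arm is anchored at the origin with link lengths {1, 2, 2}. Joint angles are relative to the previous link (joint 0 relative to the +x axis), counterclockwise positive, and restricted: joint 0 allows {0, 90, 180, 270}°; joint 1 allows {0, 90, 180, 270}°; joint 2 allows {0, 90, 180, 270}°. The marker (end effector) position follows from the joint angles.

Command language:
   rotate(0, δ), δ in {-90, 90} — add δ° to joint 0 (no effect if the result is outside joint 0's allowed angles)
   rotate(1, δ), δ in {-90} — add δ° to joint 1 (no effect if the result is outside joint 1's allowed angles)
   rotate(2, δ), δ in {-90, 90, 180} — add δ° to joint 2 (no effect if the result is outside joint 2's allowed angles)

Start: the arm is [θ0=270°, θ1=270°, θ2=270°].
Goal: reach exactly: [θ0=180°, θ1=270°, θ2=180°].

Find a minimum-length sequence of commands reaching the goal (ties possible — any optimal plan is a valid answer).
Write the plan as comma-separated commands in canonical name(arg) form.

begin: [θ0=270°, θ1=270°, θ2=270°]
step 1 (rotate(2, -90)): [θ0=270°, θ1=270°, θ2=180°]
step 2 (rotate(0, -90)): [θ0=180°, θ1=270°, θ2=180°]
shorter routes all fall short; 2 is best.

rotate(2, -90), rotate(0, -90)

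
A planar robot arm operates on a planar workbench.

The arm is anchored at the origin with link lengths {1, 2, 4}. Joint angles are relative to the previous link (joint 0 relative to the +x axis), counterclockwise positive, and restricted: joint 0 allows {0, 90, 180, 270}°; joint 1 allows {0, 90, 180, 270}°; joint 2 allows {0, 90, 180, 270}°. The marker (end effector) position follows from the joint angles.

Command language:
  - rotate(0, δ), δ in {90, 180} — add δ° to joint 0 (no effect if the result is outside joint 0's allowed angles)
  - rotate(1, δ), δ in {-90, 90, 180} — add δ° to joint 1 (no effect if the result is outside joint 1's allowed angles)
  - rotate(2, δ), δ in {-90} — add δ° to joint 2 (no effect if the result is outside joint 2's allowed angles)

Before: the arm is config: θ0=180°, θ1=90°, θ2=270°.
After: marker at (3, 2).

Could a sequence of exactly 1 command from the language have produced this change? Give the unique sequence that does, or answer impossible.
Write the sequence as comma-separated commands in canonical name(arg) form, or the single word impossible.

t0: config: θ0=180°, θ1=90°, θ2=270°
t=1 rotate(1, 180) ⇒ config: θ0=180°, θ1=270°, θ2=270°
uniquely the one of 6 1-step routes that fits.

rotate(1, 180)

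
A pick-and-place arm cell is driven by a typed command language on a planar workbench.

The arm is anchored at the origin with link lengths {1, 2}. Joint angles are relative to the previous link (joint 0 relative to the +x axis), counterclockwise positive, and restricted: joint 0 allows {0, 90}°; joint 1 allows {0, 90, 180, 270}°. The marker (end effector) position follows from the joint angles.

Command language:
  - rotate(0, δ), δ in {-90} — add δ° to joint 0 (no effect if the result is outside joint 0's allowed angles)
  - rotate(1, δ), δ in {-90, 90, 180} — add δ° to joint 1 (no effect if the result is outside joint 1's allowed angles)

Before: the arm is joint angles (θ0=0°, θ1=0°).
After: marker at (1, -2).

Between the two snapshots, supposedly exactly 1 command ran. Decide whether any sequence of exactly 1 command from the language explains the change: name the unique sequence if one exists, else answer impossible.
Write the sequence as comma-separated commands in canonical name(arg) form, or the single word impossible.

rotate(1, -90)

begin: joint angles (θ0=0°, θ1=0°)
step 1 (rotate(1, -90)): joint angles (θ0=0°, θ1=270°)
all 4 alternatives checked — unique.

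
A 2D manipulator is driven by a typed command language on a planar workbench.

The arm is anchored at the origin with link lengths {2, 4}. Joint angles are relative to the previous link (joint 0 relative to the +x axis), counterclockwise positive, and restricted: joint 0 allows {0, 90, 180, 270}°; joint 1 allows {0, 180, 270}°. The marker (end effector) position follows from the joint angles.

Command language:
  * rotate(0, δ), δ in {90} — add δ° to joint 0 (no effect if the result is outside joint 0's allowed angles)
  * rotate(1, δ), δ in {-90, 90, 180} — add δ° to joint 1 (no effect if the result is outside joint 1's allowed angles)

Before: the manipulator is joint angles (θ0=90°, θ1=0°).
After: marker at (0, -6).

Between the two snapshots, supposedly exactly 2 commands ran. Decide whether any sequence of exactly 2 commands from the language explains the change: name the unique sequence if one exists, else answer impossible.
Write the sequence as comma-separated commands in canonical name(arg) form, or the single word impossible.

rotate(0, 90), rotate(0, 90)

from: joint angles (θ0=90°, θ1=0°)
[1] after rotate(0, 90): joint angles (θ0=180°, θ1=0°)
[2] after rotate(0, 90): joint angles (θ0=270°, θ1=0°)
no rival 2-sequence matches.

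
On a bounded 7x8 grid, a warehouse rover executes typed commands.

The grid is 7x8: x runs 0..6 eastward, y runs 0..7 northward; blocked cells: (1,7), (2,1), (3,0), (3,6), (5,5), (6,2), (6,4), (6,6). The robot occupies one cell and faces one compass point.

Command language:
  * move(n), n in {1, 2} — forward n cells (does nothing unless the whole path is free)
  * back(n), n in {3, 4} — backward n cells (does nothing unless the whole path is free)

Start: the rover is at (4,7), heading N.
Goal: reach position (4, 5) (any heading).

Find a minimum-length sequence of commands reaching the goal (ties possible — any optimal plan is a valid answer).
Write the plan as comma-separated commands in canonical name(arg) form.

from: at (4,7), heading N
1. back(3) → at (4,4), heading N
2. move(1) → at (4,5), heading N
shorter routes all fall short; 2 is best.

back(3), move(1)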